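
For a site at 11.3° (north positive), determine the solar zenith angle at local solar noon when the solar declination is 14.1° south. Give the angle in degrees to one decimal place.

25.4°

At local solar noon the hour angle is zero, so the zenith angle is |φ − δ| = |11.3° − (-14.1°)| = 25.4°.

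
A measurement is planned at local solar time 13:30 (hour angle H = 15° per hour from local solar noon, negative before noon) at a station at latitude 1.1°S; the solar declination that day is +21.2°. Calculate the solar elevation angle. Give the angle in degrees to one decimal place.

Hour angle H = 15° × (13.5 − 12) = 22.50°.
cos θ_z = sin φ sin δ + cos φ cos δ cos H = (-0.0192)(0.3616) + (0.9998)(0.9323)(0.9239) = 0.8542.
θ_z = arccos(0.8542) = 31.33°, so the elevation is 90° − 31.33° = 58.67°.

58.7°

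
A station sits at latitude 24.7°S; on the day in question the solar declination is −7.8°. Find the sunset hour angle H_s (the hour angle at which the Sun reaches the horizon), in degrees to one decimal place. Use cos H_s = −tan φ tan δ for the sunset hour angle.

−tan φ tan δ = −(-0.4599)(-0.1370) = -0.0630; H_s = arccos(-0.0630) = 93.61°.

93.6°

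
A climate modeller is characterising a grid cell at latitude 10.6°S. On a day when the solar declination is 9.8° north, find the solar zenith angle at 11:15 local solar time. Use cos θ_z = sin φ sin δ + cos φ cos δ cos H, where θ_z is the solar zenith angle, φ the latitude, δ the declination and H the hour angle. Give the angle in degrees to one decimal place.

Hour angle H = 15° × (11.25 − 12) = -11.25°.
cos θ_z = sin(-10.6°) sin(9.8°) + cos(-10.6°) cos(9.8°) cos(-11.25°) = -0.0313 + 0.9500 = 0.9187.
θ_z = arccos(0.9187) = 23.26°.

23.3°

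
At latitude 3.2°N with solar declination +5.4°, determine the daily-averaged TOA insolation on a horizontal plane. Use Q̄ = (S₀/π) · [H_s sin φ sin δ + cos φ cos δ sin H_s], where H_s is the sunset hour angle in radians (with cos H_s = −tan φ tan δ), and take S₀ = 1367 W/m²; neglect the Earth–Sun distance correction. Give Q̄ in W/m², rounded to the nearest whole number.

cos H_s = −tan(3.2°) · tan(5.4°) = -0.0053, so H_s = arccos(-0.0053) = 90.30°. In radians, H_s = 1.5760.
H_s sin φ sin δ = 1.5760 × 0.0558 × 0.0941 = 0.0083.
cos φ cos δ sin H_s = 0.9984 × 0.9956 × 1.0000 = 0.9940.
Q̄ = (1367/π) × (0.0083 + 0.9940) = 435.13 × 1.0023 = 436.13 W/m².

436 W/m²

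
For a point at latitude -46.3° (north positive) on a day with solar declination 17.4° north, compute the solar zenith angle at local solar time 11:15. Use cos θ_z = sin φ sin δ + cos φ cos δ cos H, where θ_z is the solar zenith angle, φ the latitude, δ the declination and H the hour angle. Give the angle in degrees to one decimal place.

Hour angle H = 15° × (11.25 − 12) = -11.25°.
With φ = -46.3°, δ = 17.4°, H = -11.25°: sin φ sin δ = -0.2162, cos φ cos δ cos H = 0.6466, so cos θ_z = 0.4304.
θ_z = arccos(0.4304) = 64.51°.

64.5°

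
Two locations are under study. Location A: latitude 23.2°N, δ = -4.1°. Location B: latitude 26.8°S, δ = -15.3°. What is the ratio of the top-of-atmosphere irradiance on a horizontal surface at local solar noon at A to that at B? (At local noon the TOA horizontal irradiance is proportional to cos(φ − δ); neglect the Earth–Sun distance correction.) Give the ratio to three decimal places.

A: cos θ_z = cos(23.2° − (-4.1°)) = 0.8886.
B: cos θ_z = cos(-26.8° − (-15.3°)) = 0.9799.
Ratio A/B = 0.8886 / 0.9799 = 0.9068.

0.907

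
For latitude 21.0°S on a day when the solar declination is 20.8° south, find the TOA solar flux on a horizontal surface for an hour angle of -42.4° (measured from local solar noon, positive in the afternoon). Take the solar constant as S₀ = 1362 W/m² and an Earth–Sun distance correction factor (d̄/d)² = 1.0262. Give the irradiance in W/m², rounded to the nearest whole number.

1079 W/m²

cos θ_z = sin φ sin δ + cos φ cos δ cos H = (-0.3584)(-0.3551) + (0.9336)(0.9348)(0.7385) = 0.7718.
Top-of-atmosphere irradiance = S₀ (d̄/d)² cos θ_z = 1362 × 1.0262 × 0.7718 = 1078.73 W/m².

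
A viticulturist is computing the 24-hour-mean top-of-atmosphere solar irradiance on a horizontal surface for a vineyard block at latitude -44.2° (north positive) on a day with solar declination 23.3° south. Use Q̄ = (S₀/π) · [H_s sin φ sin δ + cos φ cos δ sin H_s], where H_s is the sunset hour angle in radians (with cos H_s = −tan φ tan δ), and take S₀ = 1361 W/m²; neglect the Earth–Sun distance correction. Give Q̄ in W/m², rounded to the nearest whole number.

The sunset hour angle satisfies cos H_s = −tan φ tan δ = -0.4188, giving H_s = 114.76°. In radians, H_s = 2.0029.
H_s sin φ sin δ = 2.0029 × -0.6972 × -0.3955 = 0.5523.
cos φ cos δ sin H_s = 0.7169 × 0.9184 × 0.9081 = 0.5979.
Q̄ = (1361/π) × (0.5523 + 0.5979) = 433.22 × 1.1502 = 498.29 W/m².

498 W/m²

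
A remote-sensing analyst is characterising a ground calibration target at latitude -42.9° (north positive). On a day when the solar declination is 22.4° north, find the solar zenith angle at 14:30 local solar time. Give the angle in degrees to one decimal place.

Hour angle H = 15° × (14.5 − 12) = 37.50°.
cos θ_z = sin φ sin δ + cos φ cos δ cos H = (-0.6807)(0.3811) + (0.7325)(0.9245)(0.7934) = 0.2779.
θ_z = arccos(0.2779) = 73.87°.

73.9°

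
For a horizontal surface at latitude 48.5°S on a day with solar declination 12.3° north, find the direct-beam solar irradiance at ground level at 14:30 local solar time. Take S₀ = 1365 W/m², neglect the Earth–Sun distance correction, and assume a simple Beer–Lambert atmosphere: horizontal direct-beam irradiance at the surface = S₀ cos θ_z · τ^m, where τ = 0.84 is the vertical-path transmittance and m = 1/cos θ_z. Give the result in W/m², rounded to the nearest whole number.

295 W/m²

Hour angle H = 15° × (14.5 − 12) = 37.50°.
cos θ_z = sin(-48.5°) sin(12.3°) + cos(-48.5°) cos(12.3°) cos(37.50°) = -0.1596 + 0.5136 = 0.3540.
Air mass m = 1/cos θ_z = 1/0.3540 = 2.825; τ^m = 0.84^2.825 = 0.6111.
Surface direct beam = 1365 × 0.3540 × 0.6111 = 295.29 W/m².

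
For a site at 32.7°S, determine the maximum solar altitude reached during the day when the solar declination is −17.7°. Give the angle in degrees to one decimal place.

At local solar noon the hour angle is zero, so the elevation is 90° − |φ − δ| = 90° − |-32.7° − (-17.7°)| = 90° − 15.0° = 75.0°.

75.0°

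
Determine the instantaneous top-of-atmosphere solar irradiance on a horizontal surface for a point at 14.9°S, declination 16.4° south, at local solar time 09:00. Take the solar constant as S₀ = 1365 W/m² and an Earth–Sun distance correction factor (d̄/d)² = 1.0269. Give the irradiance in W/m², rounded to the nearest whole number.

1021 W/m²

Hour angle H = 15° × (9 − 12) = -45.00°.
With φ = -14.9°, δ = -16.4°, H = -45.00°: sin φ sin δ = 0.0726, cos φ cos δ cos H = 0.6555, so cos θ_z = 0.7281.
Top-of-atmosphere irradiance = S₀ (d̄/d)² cos θ_z = 1365 × 1.0269 × 0.7281 = 1020.59 W/m².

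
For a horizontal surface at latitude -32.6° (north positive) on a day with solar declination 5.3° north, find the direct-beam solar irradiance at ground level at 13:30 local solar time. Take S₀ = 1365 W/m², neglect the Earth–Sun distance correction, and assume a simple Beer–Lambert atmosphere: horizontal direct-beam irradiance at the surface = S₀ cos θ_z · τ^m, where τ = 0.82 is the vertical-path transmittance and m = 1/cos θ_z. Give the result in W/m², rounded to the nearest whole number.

753 W/m²

Hour angle H = 15° × (13.5 − 12) = 22.50°.
cos θ_z = sin(-32.6°) sin(5.3°) + cos(-32.6°) cos(5.3°) cos(22.50°) = -0.0498 + 0.7750 = 0.7252.
Air mass m = 1/cos θ_z = 1/0.7252 = 1.379; τ^m = 0.82^1.379 = 0.7606.
Surface direct beam = 1365 × 0.7252 × 0.7606 = 752.92 W/m².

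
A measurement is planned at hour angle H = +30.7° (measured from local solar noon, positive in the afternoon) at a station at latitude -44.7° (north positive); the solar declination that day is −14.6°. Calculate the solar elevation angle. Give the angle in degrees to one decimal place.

With φ = -44.7°, δ = -14.6°, H = 30.70°: sin φ sin δ = 0.1773, cos φ cos δ cos H = 0.5914, so cos θ_z = 0.7687.
θ_z = arccos(0.7687) = 39.76°, so the elevation is 90° − 39.76° = 50.24°.

50.2°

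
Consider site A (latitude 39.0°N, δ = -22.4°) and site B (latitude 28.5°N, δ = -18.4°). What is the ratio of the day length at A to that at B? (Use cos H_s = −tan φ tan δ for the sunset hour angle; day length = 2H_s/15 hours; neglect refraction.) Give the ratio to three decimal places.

A: H_s = arccos(−tan 39.0° · tan -22.4°) = 70.50°, so 2H_s/15 = 9.4000 h.
B: H_s = arccos(−tan 28.5° · tan -18.4°) = 79.59°, so 2H_s/15 = 10.6120 h.
Ratio A/B = 9.4000 / 10.6120 = 0.8858.

0.886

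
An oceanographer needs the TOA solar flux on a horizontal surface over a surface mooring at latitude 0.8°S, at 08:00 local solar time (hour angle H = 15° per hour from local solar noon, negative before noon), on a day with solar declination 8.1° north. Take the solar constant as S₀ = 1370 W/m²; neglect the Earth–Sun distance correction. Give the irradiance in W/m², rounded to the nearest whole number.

Hour angle H = 15° × (8 − 12) = -60.00°.
cos θ_z = sin(-0.8°) sin(8.1°) + cos(-0.8°) cos(8.1°) cos(-60.00°) = -0.0020 + 0.4950 = 0.4930.
Top-of-atmosphere irradiance = S₀ cos θ_z = 1370 × 0.4930 = 675.41 W/m².

675 W/m²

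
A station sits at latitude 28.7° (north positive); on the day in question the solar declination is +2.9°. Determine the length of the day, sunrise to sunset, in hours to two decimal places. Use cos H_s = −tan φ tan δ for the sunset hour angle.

12.21 hours

−tan φ tan δ = −(0.5475)(0.0507) = -0.0278; H_s = arccos(-0.0278) = 91.59°.
Day length = 2 H_s / 15° h⁻¹ = 183.18° / 15 = 12.212 h.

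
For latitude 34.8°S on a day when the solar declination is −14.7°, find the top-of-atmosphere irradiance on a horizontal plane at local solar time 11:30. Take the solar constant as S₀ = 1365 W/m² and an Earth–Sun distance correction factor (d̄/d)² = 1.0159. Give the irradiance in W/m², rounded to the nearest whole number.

Hour angle H = 15° × (11.5 − 12) = -7.50°.
With φ = -34.8°, δ = -14.7°, H = -7.50°: sin φ sin δ = 0.1448, cos φ cos δ cos H = 0.7875, so cos θ_z = 0.9323.
Top-of-atmosphere irradiance = S₀ (d̄/d)² cos θ_z = 1365 × 1.0159 × 0.9323 = 1292.82 W/m².

1293 W/m²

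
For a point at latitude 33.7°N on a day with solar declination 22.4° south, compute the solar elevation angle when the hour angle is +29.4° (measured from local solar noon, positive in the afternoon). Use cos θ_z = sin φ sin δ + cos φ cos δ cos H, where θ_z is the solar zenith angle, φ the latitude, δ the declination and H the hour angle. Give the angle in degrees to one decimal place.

cos θ_z = sin(33.7°) sin(-22.4°) + cos(33.7°) cos(-22.4°) cos(29.40°) = -0.2114 + 0.6701 = 0.4587.
θ_z = arccos(0.4587) = 62.70°, so the elevation is 90° − 62.70° = 27.30°.

27.3°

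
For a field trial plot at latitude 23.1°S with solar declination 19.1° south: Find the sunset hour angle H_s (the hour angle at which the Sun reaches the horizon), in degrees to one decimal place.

The sunset hour angle satisfies cos H_s = −tan φ tan δ = -0.1477, giving H_s = 98.49°.

98.5°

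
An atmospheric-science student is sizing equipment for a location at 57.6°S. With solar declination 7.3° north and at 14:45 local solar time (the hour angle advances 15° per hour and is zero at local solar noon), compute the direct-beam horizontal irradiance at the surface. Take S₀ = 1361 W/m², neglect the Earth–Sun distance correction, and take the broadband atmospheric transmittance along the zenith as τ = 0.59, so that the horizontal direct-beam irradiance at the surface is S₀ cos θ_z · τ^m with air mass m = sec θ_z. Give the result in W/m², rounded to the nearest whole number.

Hour angle H = 15° × (14.75 − 12) = 41.25°.
cos θ_z = sin φ sin δ + cos φ cos δ cos H = (-0.8443)(0.1271) + (0.5358)(0.9919)(0.7518) = 0.2922.
Air mass m = 1/cos θ_z = 1/0.2922 = 3.422; τ^m = 0.59^3.422 = 0.1644.
Surface direct beam = 1361 × 0.2922 × 0.1644 = 65.38 W/m².

65 W/m²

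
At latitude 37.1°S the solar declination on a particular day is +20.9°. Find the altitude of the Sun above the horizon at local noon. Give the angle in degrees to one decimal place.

32.0°

At local solar noon the hour angle is zero, so the elevation is 90° − |φ − δ| = 90° − |-37.1° − (20.9°)| = 90° − 58.0° = 32.0°.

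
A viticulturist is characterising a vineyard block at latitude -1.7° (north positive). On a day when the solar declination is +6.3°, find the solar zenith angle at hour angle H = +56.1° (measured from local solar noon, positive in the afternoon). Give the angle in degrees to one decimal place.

With φ = -1.7°, δ = 6.3°, H = 56.10°: sin φ sin δ = -0.0033, cos φ cos δ cos H = 0.5541, so cos θ_z = 0.5508.
θ_z = arccos(0.5508) = 56.58°.

56.6°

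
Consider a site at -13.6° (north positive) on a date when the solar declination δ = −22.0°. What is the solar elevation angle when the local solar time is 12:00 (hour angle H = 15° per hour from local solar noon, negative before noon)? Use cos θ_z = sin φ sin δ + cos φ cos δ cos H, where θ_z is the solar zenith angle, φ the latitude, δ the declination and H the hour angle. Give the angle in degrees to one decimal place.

Hour angle H = 15° × (12 − 12) = 0.00°.
cos θ_z = sin φ sin δ + cos φ cos δ cos H = (-0.2351)(-0.3746) + (0.9720)(0.9272)(1.0000) = 0.9893.
θ_z = arccos(0.9893) = 8.39°, so the elevation is 90° − 8.39° = 81.61°.

81.6°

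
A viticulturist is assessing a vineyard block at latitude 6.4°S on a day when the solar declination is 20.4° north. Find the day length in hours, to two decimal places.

−tan φ tan δ = −(-0.1122)(0.3719) = 0.0417; H_s = arccos(0.0417) = 87.61°.
Day length = 2 H_s / 15° h⁻¹ = 175.22° / 15 = 11.681 h.

11.68 hours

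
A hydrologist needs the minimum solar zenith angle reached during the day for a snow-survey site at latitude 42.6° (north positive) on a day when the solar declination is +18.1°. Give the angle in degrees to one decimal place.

At local solar noon the hour angle is zero, so the zenith angle is |φ − δ| = |42.6° − (18.1°)| = 24.5°.

24.5°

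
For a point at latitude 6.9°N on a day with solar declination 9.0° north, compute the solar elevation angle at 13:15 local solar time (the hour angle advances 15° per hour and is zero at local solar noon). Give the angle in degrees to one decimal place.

Hour angle H = 15° × (13.25 − 12) = 18.75°.
With φ = 6.9°, δ = 9.0°, H = 18.75°: sin φ sin δ = 0.0188, cos φ cos δ cos H = 0.9285, so cos θ_z = 0.9473.
θ_z = arccos(0.9473) = 18.68°, so the elevation is 90° − 18.68° = 71.32°.

71.3°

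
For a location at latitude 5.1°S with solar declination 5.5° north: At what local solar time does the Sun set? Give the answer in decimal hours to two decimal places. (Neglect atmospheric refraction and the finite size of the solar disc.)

17.97 h

−tan φ tan δ = −(-0.0892)(0.0963) = 0.0086; H_s = arccos(0.0086) = 89.51°.
Sunset is at 12 + H_s/15 = 12 + 5.967 = 17.967 h local solar time.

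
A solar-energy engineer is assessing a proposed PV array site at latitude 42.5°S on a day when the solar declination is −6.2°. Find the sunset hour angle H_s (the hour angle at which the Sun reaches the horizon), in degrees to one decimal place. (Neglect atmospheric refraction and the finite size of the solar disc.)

95.7°

The sunset hour angle satisfies cos H_s = −tan φ tan δ = -0.0995, giving H_s = 95.71°.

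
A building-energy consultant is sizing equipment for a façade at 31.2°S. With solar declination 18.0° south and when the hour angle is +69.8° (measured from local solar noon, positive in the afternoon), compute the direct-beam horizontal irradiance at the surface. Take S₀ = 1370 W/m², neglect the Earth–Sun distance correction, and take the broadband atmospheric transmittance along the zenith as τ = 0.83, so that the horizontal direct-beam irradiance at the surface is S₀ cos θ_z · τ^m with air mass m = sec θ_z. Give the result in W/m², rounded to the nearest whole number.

396 W/m²

cos θ_z = sin φ sin δ + cos φ cos δ cos H = (-0.5180)(-0.3090) + (0.8554)(0.9511)(0.3453) = 0.4410.
Air mass m = 1/cos θ_z = 1/0.4410 = 2.268; τ^m = 0.83^2.268 = 0.6553.
Surface direct beam = 1370 × 0.4410 × 0.6553 = 395.91 W/m².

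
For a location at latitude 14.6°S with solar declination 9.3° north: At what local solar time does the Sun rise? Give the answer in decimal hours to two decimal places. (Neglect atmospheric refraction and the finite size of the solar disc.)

cos H_s = −tan(-14.6°) · tan(9.3°) = 0.0427, so H_s = arccos(0.0427) = 87.55°.
Sunrise is at 12 − H_s/15 = 12 − 5.837 = 6.163 h local solar time.

6.16 h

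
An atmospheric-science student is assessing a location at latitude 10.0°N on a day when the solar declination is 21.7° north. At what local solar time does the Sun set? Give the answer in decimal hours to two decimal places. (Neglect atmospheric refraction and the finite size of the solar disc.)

18.27 h

The sunset hour angle satisfies cos H_s = −tan φ tan δ = -0.0702, giving H_s = 94.03°.
Sunset is at 12 + H_s/15 = 12 + 6.269 = 18.269 h local solar time.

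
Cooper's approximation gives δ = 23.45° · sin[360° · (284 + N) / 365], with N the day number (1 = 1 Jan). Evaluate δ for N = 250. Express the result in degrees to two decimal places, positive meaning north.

360 × (284 + 250) / 365 = 526.685°; sin(526.685°) = 0.2303.
δ = 23.45 × 0.2303 = 5.401° ≈ +5.40°.

+5.40°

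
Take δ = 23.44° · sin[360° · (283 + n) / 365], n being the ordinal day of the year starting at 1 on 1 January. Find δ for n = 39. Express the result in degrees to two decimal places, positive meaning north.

-15.81°

360 × (283 + 39) / 365 = 317.589°; sin(317.589°) = -0.6744.
δ = 23.44 × -0.6744 = -15.808° ≈ -15.81°.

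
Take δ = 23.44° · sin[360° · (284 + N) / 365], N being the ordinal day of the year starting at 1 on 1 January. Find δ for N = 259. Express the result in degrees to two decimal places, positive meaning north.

360 × (284 + 259) / 365 = 535.562°; sin(535.562°) = 0.0774.
δ = 23.44 × 0.0774 = 1.814° ≈ +1.81°.

+1.81°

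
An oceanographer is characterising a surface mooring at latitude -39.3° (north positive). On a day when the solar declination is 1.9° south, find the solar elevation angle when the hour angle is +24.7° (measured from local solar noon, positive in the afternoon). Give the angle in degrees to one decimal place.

46.4°

cos θ_z = sin φ sin δ + cos φ cos δ cos H = (-0.6334)(-0.0332) + (0.7738)(0.9995)(0.9085) = 0.7237.
θ_z = arccos(0.7237) = 43.64°, so the elevation is 90° − 43.64° = 46.36°.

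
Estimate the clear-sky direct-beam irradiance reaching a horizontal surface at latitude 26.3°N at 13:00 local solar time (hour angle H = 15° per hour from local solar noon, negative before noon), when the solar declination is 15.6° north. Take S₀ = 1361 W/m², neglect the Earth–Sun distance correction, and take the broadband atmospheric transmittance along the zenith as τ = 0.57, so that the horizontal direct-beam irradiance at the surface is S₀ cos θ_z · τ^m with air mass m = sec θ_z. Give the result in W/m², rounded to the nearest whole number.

Hour angle H = 15° × (13 − 12) = 15.00°.
cos θ_z = sin(26.3°) sin(15.6°) + cos(26.3°) cos(15.6°) cos(15.00°) = 0.1192 + 0.8340 = 0.9532.
Air mass m = 1/cos θ_z = 1/0.9532 = 1.049; τ^m = 0.57^1.049 = 0.5545.
Surface direct beam = 1361 × 0.9532 × 0.5545 = 719.36 W/m².

719 W/m²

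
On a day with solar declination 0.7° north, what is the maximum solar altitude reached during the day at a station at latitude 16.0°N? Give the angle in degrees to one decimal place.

74.7°

At local solar noon the hour angle is zero, so the elevation is 90° − |φ − δ| = 90° − |16.0° − (0.7°)| = 90° − 15.3° = 74.7°.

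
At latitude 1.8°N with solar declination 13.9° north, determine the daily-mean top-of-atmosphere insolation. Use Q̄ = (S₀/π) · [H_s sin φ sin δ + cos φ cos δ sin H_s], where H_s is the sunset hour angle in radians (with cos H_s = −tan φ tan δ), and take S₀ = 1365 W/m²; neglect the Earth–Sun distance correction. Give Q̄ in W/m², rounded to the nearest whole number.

427 W/m²

−tan φ tan δ = −(0.0314)(0.2475) = -0.0078; H_s = arccos(-0.0078) = 90.45°. In radians, H_s = 1.5787.
H_s sin φ sin δ = 1.5787 × 0.0314 × 0.2402 = 0.0119.
cos φ cos δ sin H_s = 0.9995 × 0.9707 × 1.0000 = 0.9702.
Q̄ = (1365/π) × (0.0119 + 0.9702) = 434.49 × 0.9821 = 426.71 W/m².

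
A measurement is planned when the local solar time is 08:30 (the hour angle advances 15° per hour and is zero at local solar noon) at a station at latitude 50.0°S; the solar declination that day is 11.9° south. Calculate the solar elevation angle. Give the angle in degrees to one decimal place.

32.7°

Hour angle H = 15° × (8.5 − 12) = -52.50°.
cos θ_z = sin φ sin δ + cos φ cos δ cos H = (-0.7660)(-0.2062) + (0.6428)(0.9785)(0.6088) = 0.5409.
θ_z = arccos(0.5409) = 57.26°, so the elevation is 90° − 57.26° = 32.74°.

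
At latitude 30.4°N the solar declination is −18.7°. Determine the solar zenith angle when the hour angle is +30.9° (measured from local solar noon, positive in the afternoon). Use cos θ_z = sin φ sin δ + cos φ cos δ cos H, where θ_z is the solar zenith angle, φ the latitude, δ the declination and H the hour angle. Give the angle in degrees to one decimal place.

57.4°

With φ = 30.4°, δ = -18.7°, H = 30.90°: sin φ sin δ = -0.1622, cos φ cos δ cos H = 0.7010, so cos θ_z = 0.5388.
θ_z = arccos(0.5388) = 57.40°.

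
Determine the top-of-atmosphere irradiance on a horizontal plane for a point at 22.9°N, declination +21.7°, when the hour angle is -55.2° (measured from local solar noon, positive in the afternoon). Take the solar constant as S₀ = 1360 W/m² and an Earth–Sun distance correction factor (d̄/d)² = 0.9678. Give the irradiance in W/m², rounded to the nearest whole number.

cos θ_z = sin φ sin δ + cos φ cos δ cos H = (0.3891)(0.3697) + (0.9212)(0.9291)(0.5707) = 0.6323.
Top-of-atmosphere irradiance = S₀ (d̄/d)² cos θ_z = 1360 × 0.9678 × 0.6323 = 832.24 W/m².

832 W/m²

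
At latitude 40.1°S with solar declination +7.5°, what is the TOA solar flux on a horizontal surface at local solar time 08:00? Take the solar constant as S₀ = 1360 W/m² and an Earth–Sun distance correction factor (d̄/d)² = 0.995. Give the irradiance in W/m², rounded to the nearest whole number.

399 W/m²

Hour angle H = 15° × (8 − 12) = -60.00°.
With φ = -40.1°, δ = 7.5°, H = -60.00°: sin φ sin δ = -0.0841, cos φ cos δ cos H = 0.3792, so cos θ_z = 0.2951.
Top-of-atmosphere irradiance = S₀ (d̄/d)² cos θ_z = 1360 × 0.995 × 0.2951 = 399.33 W/m².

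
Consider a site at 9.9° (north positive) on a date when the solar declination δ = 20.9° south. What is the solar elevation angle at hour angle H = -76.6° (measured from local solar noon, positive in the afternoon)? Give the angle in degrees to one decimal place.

8.7°

cos θ_z = sin φ sin δ + cos φ cos δ cos H = (0.1719)(-0.3567) + (0.9851)(0.9342)(0.2317) = 0.1519.
θ_z = arccos(0.1519) = 81.26°, so the elevation is 90° − 81.26° = 8.74°.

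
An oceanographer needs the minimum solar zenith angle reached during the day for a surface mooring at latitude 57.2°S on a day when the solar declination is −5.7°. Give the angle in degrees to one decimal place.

At local solar noon the hour angle is zero, so the zenith angle is |φ − δ| = |-57.2° − (-5.7°)| = 51.5°.

51.5°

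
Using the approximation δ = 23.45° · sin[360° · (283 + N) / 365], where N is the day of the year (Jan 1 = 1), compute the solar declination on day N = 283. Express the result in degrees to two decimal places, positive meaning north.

360 × (283 + 283) / 365 = 558.247°; sin(558.247°) = -0.3131.
δ = 23.45 × -0.3131 = -7.342° ≈ -7.34°.

-7.34°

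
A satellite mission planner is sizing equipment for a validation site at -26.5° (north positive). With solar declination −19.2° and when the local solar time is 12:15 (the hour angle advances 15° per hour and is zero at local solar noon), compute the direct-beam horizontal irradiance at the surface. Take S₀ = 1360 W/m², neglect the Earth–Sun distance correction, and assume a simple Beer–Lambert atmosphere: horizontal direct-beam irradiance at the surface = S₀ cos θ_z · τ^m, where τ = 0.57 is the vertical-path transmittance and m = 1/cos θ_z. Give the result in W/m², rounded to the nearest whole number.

763 W/m²

Hour angle H = 15° × (12.25 − 12) = 3.75°.
With φ = -26.5°, δ = -19.2°, H = 3.75°: sin φ sin δ = 0.1467, cos φ cos δ cos H = 0.8433, so cos θ_z = 0.9900.
Air mass m = 1/cos θ_z = 1/0.9900 = 1.010; τ^m = 0.57^1.010 = 0.5668.
Surface direct beam = 1360 × 0.9900 × 0.5668 = 763.14 W/m².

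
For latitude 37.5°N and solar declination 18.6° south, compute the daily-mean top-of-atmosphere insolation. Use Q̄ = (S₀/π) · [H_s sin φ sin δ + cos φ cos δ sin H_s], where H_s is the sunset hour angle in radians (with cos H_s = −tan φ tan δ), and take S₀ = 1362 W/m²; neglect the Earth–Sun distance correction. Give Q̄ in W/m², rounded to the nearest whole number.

The sunset hour angle satisfies cos H_s = −tan φ tan δ = 0.2582, giving H_s = 75.04°. In radians, H_s = 1.3097.
H_s sin φ sin δ = 1.3097 × 0.6088 × -0.3190 = -0.2544.
cos φ cos δ sin H_s = 0.7934 × 0.9478 × 0.9661 = 0.7265.
Q̄ = (1362/π) × (-0.2544 + 0.7265) = 433.54 × 0.4721 = 204.67 W/m².

205 W/m²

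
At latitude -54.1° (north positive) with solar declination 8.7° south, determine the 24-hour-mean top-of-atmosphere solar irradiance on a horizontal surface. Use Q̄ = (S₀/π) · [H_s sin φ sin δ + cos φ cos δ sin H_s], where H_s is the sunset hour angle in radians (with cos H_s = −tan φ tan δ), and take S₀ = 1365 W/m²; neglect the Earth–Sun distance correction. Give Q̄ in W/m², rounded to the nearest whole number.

cos H_s = −tan(-54.1°) · tan(-8.7°) = -0.2114, so H_s = arccos(-0.2114) = 102.20°. In radians, H_s = 1.7837.
H_s sin φ sin δ = 1.7837 × -0.8100 × -0.1513 = 0.2186.
cos φ cos δ sin H_s = 0.5864 × 0.9885 × 0.9774 = 0.5666.
Q̄ = (1365/π) × (0.2186 + 0.5666) = 434.49 × 0.7852 = 341.16 W/m².

341 W/m²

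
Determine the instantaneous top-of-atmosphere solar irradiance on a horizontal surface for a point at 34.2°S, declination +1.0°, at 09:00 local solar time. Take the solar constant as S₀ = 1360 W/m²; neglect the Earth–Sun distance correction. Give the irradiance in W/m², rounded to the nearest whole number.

782 W/m²

Hour angle H = 15° × (9 − 12) = -45.00°.
With φ = -34.2°, δ = 1.0°, H = -45.00°: sin φ sin δ = -0.0098, cos φ cos δ cos H = 0.5847, so cos θ_z = 0.5749.
Top-of-atmosphere irradiance = S₀ cos θ_z = 1360 × 0.5749 = 781.86 W/m².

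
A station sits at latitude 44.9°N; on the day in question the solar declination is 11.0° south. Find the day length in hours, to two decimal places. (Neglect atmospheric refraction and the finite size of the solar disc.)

The sunset hour angle satisfies cos H_s = −tan φ tan δ = 0.1937, giving H_s = 78.83°.
Day length = 2 H_s / 15° h⁻¹ = 157.66° / 15 = 10.511 h.

10.51 hours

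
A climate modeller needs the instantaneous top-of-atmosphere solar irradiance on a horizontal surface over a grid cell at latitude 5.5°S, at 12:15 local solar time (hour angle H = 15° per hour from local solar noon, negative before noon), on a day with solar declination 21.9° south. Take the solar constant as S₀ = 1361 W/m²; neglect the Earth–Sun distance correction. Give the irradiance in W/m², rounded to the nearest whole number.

1303 W/m²

Hour angle H = 15° × (12.25 − 12) = 3.75°.
With φ = -5.5°, δ = -21.9°, H = 3.75°: sin φ sin δ = 0.0357, cos φ cos δ cos H = 0.9216, so cos θ_z = 0.9573.
Top-of-atmosphere irradiance = S₀ cos θ_z = 1361 × 0.9573 = 1302.89 W/m².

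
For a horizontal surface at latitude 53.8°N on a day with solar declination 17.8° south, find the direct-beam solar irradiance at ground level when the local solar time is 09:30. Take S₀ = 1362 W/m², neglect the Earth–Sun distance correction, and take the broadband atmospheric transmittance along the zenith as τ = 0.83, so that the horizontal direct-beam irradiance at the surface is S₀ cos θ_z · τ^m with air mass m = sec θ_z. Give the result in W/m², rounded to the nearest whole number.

107 W/m²

Hour angle H = 15° × (9.5 − 12) = -37.50°.
cos θ_z = sin φ sin δ + cos φ cos δ cos H = (0.8070)(-0.3057) + (0.5906)(0.9521)(0.7934) = 0.1994.
Air mass m = 1/cos θ_z = 1/0.1994 = 5.015; τ^m = 0.83^5.015 = 0.3928.
Surface direct beam = 1362 × 0.1994 × 0.3928 = 106.68 W/m².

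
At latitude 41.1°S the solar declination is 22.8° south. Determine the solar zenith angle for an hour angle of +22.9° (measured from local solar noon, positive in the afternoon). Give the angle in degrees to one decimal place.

cos θ_z = sin(-41.1°) sin(-22.8°) + cos(-41.1°) cos(-22.8°) cos(22.90°) = 0.2547 + 0.6399 = 0.8946.
θ_z = arccos(0.8946) = 26.54°.

26.5°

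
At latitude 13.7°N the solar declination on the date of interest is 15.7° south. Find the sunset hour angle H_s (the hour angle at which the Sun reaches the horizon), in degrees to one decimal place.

cos H_s = −tan(13.7°) · tan(-15.7°) = 0.0685, so H_s = arccos(0.0685) = 86.07°.

86.1°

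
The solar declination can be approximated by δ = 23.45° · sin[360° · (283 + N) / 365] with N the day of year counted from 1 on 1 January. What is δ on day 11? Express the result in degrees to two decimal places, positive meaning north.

-22.04°

360 × (283 + 11) / 365 = 289.973°; sin(289.973°) = -0.9399.
δ = 23.45 × -0.9399 = -22.041° ≈ -22.04°.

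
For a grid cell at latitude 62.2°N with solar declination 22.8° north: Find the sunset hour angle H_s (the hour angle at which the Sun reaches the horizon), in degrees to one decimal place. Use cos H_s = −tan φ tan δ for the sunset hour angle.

−tan φ tan δ = −(1.8967)(0.4204) = -0.7974; H_s = arccos(-0.7974) = 142.88°.

142.9°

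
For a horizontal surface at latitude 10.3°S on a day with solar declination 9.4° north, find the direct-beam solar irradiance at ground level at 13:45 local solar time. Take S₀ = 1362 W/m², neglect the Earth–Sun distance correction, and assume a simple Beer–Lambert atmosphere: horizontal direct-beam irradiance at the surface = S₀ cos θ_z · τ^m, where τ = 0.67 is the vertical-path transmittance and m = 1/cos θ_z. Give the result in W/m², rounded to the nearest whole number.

Hour angle H = 15° × (13.75 − 12) = 26.25°.
With φ = -10.3°, δ = 9.4°, H = 26.25°: sin φ sin δ = -0.0292, cos φ cos δ cos H = 0.8706, so cos θ_z = 0.8414.
Air mass m = 1/cos θ_z = 1/0.8414 = 1.188; τ^m = 0.67^1.188 = 0.6214.
Surface direct beam = 1362 × 0.8414 × 0.6214 = 712.12 W/m².

712 W/m²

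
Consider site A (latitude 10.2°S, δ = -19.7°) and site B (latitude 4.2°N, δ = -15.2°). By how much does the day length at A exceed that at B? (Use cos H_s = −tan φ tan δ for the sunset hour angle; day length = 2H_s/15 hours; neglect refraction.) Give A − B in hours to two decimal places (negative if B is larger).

+0.64 h

A: H_s = arccos(−tan -10.2° · tan -19.7°) = 93.69°, so 2H_s/15 = 12.4920 h.
B: H_s = arccos(−tan 4.2° · tan -15.2°) = 88.86°, so 2H_s/15 = 11.8480 h.
A − B = 12.4920 − 11.8480 = 0.6440 h.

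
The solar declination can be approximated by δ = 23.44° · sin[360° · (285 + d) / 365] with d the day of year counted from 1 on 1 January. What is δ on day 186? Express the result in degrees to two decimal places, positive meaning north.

+22.69°

360 × (285 + 186) / 365 = 464.548°; sin(464.548°) = 0.9679.
δ = 23.44 × 0.9679 = 22.688° ≈ +22.69°.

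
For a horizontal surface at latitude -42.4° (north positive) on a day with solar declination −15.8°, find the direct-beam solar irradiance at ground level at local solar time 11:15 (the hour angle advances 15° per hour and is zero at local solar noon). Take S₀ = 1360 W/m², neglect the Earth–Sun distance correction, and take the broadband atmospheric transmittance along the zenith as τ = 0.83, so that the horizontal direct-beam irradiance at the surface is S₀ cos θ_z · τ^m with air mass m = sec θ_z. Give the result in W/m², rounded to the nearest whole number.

969 W/m²

Hour angle H = 15° × (11.25 − 12) = -11.25°.
With φ = -42.4°, δ = -15.8°, H = -11.25°: sin φ sin δ = 0.1836, cos φ cos δ cos H = 0.6969, so cos θ_z = 0.8805.
Air mass m = 1/cos θ_z = 1/0.8805 = 1.136; τ^m = 0.83^1.136 = 0.8092.
Surface direct beam = 1360 × 0.8805 × 0.8092 = 969.00 W/m².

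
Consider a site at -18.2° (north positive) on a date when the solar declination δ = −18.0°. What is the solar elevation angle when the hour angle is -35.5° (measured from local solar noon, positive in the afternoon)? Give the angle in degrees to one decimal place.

cos θ_z = sin(-18.2°) sin(-18.0°) + cos(-18.2°) cos(-18.0°) cos(-35.50°) = 0.0965 + 0.7355 = 0.8320.
θ_z = arccos(0.8320) = 33.70°, so the elevation is 90° − 33.70° = 56.30°.

56.3°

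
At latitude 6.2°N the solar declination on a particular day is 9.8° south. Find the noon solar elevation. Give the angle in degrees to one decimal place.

At local solar noon the hour angle is zero, so the elevation is 90° − |φ − δ| = 90° − |6.2° − (-9.8°)| = 90° − 16.0° = 74.0°.

74.0°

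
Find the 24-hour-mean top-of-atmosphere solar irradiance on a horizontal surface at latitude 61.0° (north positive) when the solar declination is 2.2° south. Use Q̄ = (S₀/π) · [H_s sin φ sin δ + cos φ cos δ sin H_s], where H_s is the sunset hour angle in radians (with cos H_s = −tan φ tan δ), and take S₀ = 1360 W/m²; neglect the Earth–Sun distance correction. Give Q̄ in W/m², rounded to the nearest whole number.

The sunset hour angle satisfies cos H_s = −tan φ tan δ = 0.0693, giving H_s = 86.03°. In radians, H_s = 1.5015.
H_s sin φ sin δ = 1.5015 × 0.8746 × -0.0384 = -0.0504.
cos φ cos δ sin H_s = 0.4848 × 0.9993 × 0.9976 = 0.4833.
Q̄ = (1360/π) × (-0.0504 + 0.4833) = 432.90 × 0.4329 = 187.40 W/m².

187 W/m²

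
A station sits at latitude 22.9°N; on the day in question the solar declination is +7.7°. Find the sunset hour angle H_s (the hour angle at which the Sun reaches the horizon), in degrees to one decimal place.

93.3°

cos H_s = −tan(22.9°) · tan(7.7°) = -0.0571, so H_s = arccos(-0.0571) = 93.27°.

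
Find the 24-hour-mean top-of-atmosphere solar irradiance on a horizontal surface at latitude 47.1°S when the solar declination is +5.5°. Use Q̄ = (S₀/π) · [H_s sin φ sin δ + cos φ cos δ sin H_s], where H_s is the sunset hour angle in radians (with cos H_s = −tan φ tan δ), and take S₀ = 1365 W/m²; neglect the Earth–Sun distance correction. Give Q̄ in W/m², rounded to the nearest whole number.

248 W/m²

−tan φ tan δ = −(-1.0761)(0.0963) = 0.1036; H_s = arccos(0.1036) = 84.05°. In radians, H_s = 1.4669.
H_s sin φ sin δ = 1.4669 × -0.7325 × 0.0958 = -0.1029.
cos φ cos δ sin H_s = 0.6807 × 0.9954 × 0.9946 = 0.6739.
Q̄ = (1365/π) × (-0.1029 + 0.6739) = 434.49 × 0.5710 = 248.09 W/m².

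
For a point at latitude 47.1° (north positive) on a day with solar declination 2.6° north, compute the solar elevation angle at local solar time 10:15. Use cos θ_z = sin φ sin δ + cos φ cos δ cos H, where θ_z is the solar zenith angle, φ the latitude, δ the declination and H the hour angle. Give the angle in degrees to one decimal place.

40.0°

Hour angle H = 15° × (10.25 − 12) = -26.25°.
cos θ_z = sin φ sin δ + cos φ cos δ cos H = (0.7325)(0.0454) + (0.6807)(0.9990)(0.8969) = 0.6432.
θ_z = arccos(0.6432) = 49.97°, so the elevation is 90° − 49.97° = 40.03°.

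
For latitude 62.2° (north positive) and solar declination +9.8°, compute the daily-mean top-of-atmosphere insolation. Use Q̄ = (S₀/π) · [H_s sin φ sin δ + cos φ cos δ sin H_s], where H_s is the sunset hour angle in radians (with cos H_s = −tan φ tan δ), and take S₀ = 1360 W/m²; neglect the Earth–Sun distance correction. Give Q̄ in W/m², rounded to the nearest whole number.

−tan φ tan δ = −(1.8967)(0.1727) = -0.3276; H_s = arccos(-0.3276) = 109.12°. In radians, H_s = 1.9045.
H_s sin φ sin δ = 1.9045 × 0.8846 × 0.1702 = 0.2867.
cos φ cos δ sin H_s = 0.4664 × 0.9854 × 0.9448 = 0.4342.
Q̄ = (1360/π) × (0.2867 + 0.4342) = 432.90 × 0.7209 = 312.08 W/m².

312 W/m²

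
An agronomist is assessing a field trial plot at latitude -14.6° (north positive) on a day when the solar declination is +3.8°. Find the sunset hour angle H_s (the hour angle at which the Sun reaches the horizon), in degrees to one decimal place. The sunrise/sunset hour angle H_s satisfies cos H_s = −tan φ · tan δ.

The sunset hour angle satisfies cos H_s = −tan φ tan δ = 0.0173, giving H_s = 89.01°.

89.0°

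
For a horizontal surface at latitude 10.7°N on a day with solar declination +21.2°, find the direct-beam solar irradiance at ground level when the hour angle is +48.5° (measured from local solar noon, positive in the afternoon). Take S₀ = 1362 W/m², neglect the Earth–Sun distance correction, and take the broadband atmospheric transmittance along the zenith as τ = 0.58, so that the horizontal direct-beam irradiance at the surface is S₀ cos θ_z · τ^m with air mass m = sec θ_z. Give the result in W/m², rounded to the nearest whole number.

409 W/m²

With φ = 10.7°, δ = 21.2°, H = 48.50°: sin φ sin δ = 0.0671, cos φ cos δ cos H = 0.6070, so cos θ_z = 0.6741.
Air mass m = 1/cos θ_z = 1/0.6741 = 1.483; τ^m = 0.58^1.483 = 0.4458.
Surface direct beam = 1362 × 0.6741 × 0.4458 = 409.30 W/m².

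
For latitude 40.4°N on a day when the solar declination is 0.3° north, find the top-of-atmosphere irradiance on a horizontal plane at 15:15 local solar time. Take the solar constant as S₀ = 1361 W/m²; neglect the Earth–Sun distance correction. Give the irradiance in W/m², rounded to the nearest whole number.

Hour angle H = 15° × (15.25 − 12) = 48.75°.
cos θ_z = sin φ sin δ + cos φ cos δ cos H = (0.6481)(0.0052) + (0.7615)(1.0000)(0.6593) = 0.5054.
Top-of-atmosphere irradiance = S₀ cos θ_z = 1361 × 0.5054 = 687.85 W/m².

688 W/m²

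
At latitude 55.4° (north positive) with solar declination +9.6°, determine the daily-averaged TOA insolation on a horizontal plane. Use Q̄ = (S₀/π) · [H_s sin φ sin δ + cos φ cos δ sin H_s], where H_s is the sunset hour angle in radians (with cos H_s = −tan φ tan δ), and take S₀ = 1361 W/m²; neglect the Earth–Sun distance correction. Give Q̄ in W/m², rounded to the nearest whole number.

The sunset hour angle satisfies cos H_s = −tan φ tan δ = -0.2452, giving H_s = 104.19°. In radians, H_s = 1.8185.
H_s sin φ sin δ = 1.8185 × 0.8231 × 0.1668 = 0.2497.
cos φ cos δ sin H_s = 0.5678 × 0.9860 × 0.9695 = 0.5428.
Q̄ = (1361/π) × (0.2497 + 0.5428) = 433.22 × 0.7925 = 343.33 W/m².

343 W/m²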